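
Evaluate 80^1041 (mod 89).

20

Square-and-reduce mod 89: 80^1≡80, 80^2≡81, 80^4≡64, 80^8≡2, 80^16≡4, 80^32≡16, 80^64≡78, 80^128≡32, 80^256≡45, 80^512≡67, 80^1024≡39.
Since 1041 = 1 + 16 + 1024 in binary, 80^1041 ≡ 80·4·39 ≡ 20 (mod 89).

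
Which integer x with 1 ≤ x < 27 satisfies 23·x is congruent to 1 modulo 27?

20

27 = 1·23 + 4
23 = 5·4 + 3
4 = 1·3 + 1
3 = 3·1 + 0
Back-substituting gives 23·20 ≡ 1 (mod 27).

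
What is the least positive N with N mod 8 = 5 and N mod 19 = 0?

133

Since 19·3 ≡ 1 (mod 8), take x = 0 + 19·((5−0)·3 mod 8) = 0 + 19·7 = 133.
Check: 133 mod 8 = 5, 133 mod 19 = 0.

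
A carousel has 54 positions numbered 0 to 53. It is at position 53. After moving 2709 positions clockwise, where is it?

8

2709 − 50·54 = 9, so 2709 ≡ 9 (mod 54).
(53 + 9) mod 54 = 8.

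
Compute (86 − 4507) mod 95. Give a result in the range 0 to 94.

44

4507 = 47·95 + 42, so 4507 mod 95 = 42.
(86 − 42) mod 95 = 44.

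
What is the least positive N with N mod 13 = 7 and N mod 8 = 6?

46

Since 8·5 ≡ 1 (mod 13), take x = 6 + 8·((7−6)·5 mod 13) = 6 + 8·5 = 46.
Check: 46 mod 13 = 7, 46 mod 8 = 6.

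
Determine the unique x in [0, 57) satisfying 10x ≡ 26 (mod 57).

14

10⁻¹ ≡ 40 (mod 57) because 10·40 = 400 = 7·57 + 1.
Multiplying both sides by 40: x ≡ 40·26 = 1040 ≡ 14 (mod 57).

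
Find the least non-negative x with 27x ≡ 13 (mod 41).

2

27⁻¹ ≡ 38 (mod 41) because 27·38 = 1026 = 25·41 + 1.
Multiplying both sides by 38: x ≡ 38·13 = 494 ≡ 2 (mod 41).
Check: 27·2 = 54 = 1·41 + 13.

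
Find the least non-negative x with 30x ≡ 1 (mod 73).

30⁻¹ ≡ 56 (mod 73) because 30·56 = 1680 = 23·73 + 1.
Multiplying both sides by 56: x ≡ 56·1 = 56 ≡ 56 (mod 73).

56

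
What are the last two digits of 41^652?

81

By repeated squaring mod 100: 41^1≡41, 41^2≡81, 41^4≡61, 41^8≡21, 41^16≡41, 41^32≡81, 41^64≡61, 41^128≡21, 41^256≡41, 41^512≡81.
652 = 4 + 8 + 128 + 512, so 41^652 ≡ 61·21·21·81 ≡ 81 (mod 100).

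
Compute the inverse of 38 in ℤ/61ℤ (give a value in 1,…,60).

53

38·53 = 2014 = 33·61 + 1, so 38⁻¹ ≡ 53 (mod 61).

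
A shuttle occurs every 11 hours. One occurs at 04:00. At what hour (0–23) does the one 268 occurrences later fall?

0

268·11 = 2948.
2948 = 122·24 + 20, so 2948 mod 24 = 20.
(4 + 20) mod 24 = 0.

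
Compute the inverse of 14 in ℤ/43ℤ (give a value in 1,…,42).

43 = 3·14 + 1
14 = 14·1 + 0
Back-substituting gives 14·40 ≡ 1 (mod 43).

40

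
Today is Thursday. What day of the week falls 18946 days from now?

Monday

Dividing 18946 by 7 gives quotient 2706 and remainder 4.
Thursday + 4 days → Monday.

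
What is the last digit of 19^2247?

9

The units digit of 19^n cycles with period 2: 9, 1, …
2247 mod 2 = 1, so the last digit matches 9^1 = 9.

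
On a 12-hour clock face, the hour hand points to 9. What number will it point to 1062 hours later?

3

Dividing 1062 by 12 gives quotient 88 and remainder 6.
9 + 6 → 3 on a 12-hour dial.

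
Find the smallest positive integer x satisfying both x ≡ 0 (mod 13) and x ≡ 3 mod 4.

Since 4·10 ≡ 1 (mod 13), take x = 3 + 4·((0−3)·10 mod 13) = 3 + 4·9 = 39.
Check: 39 mod 13 = 0, 39 mod 4 = 3.

39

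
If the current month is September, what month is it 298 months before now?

Dividing 298 by 12 gives quotient 24 and remainder 10.
September − 10 months → November.

November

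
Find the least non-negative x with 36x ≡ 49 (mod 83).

59

36⁻¹ ≡ 30 (mod 83) because 36·30 = 1080 = 13·83 + 1.
So x ≡ 30·49 = 1470 ≡ 59 (mod 83).
Check: 36·59 = 2124 = 25·83 + 49.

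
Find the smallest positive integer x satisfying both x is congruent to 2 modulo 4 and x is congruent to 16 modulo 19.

54

x ≡ 2 (mod 4) gives x ∈ {2, 6, 10, 14, 18, 22, 26, 30, …}.
The first of these with x mod 19 = 16 is 54.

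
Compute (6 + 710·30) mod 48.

42

710·30 = 21300.
21300 mod 48 = 36 (since 443·48 = 21264).
(6 + 36) mod 48 = 42.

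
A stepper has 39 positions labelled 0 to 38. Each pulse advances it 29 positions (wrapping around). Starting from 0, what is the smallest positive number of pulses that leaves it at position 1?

35

39 = 1·29 + 10
29 = 2·10 + 9
10 = 1·9 + 1
9 = 9·1 + 0
Back-substituting gives 29·35 ≡ 1 (mod 39).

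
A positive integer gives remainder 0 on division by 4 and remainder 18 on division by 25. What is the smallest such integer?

x ≡ 0 (mod 4) gives x ∈ {0, 4, 8, 12, 16, 20, 24, 28, …}.
The first of these with x mod 25 = 18 is 68.

68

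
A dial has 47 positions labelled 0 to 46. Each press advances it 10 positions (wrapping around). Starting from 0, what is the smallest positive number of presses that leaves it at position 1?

47 = 4·10 + 7
10 = 1·7 + 3
7 = 2·3 + 1
3 = 3·1 + 0
Back-substituting gives 10·33 ≡ 1 (mod 47).

33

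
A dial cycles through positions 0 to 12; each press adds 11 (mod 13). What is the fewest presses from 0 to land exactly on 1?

6

11·6 = 66 = 5·13 + 1, so 11⁻¹ ≡ 6 (mod 13).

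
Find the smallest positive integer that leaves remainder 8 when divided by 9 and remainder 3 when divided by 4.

x ≡ 3 (mod 4) gives x ∈ {3, 7, 11, 15, 19, 23, 27, 31, …}.
The first of these with x mod 9 = 8 is 35.

35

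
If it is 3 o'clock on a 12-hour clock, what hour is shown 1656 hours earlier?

3

1656 = 138·12 + 0, so 1656 mod 12 = 0.
3 − 0 → 3 on a 12-hour dial.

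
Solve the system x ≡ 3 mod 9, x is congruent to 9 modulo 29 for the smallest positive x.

x ≡ 3 (mod 9) gives x ∈ {3, 12, 21, 30, 39, 48, 57, 66, …}.
The first of these with x mod 29 = 9 is 183.

183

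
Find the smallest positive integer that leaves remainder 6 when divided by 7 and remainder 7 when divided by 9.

34

x ≡ 6 (mod 7) gives x ∈ {6, 13, 20, 27, 34}.
The first of these with x mod 9 = 7 is 34.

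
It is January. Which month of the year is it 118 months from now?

118 − 9·12 = 10, so 118 ≡ 10 (mod 12).
January + 10 months → November.

November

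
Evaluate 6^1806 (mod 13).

12

Square-and-reduce mod 13: 6^1≡6, 6^2≡10, 6^4≡9, 6^8≡3, 6^16≡9, 6^32≡3, 6^64≡9, 6^128≡3, 6^256≡9, 6^512≡3, 6^1024≡9.
Since 1806 = 2 + 4 + 8 + 256 + 512 + 1024 in binary, 6^1806 ≡ 10·9·3·9·3·9 ≡ 12 (mod 13).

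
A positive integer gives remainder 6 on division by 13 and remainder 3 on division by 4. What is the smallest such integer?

x ≡ 3 (mod 4) gives x ∈ {3, 7, 11, 15, 19}.
The first of these with x mod 13 = 6 is 19.

19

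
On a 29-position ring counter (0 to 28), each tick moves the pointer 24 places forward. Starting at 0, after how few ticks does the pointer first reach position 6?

22

The inverse of 24 mod 29 is 23 (since 24·23 = 552 ≡ 1).
Multiplying both sides by 23: x ≡ 23·6 = 138 ≡ 22 (mod 29).
Check: 24·22 = 528 = 18·29 + 6.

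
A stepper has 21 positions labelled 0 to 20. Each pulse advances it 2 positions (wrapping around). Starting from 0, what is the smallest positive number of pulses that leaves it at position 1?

11

21 = 10·2 + 1
2 = 2·1 + 0
Back-substituting gives 2·11 ≡ 1 (mod 21).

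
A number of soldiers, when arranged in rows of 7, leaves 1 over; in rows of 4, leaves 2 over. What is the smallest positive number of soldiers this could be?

x ≡ 2 (mod 4) gives x ∈ {2, 6, 10, 14, 18, 22}.
The first of these with x mod 7 = 1 is 22.

22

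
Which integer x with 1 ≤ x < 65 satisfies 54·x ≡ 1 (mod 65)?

59

54·59 = 3186 = 49·65 + 1, so 54⁻¹ ≡ 59 (mod 65).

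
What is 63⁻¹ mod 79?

63·74 = 4662 = 59·79 + 1, so 63⁻¹ ≡ 74 (mod 79).

74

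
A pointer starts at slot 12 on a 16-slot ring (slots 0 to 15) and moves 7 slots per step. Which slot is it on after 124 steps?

124·7 = 868.
868 = 54·16 + 4, so 868 mod 16 = 4.
(12 + 4) mod 16 = 0.

0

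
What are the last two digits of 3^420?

01

Square-and-reduce mod 100: 3^1≡3, 3^2≡9, 3^4≡81, 3^8≡61, 3^16≡21, 3^32≡41, 3^64≡81, 3^128≡61, 3^256≡21.
Since 420 = 4 + 32 + 128 + 256 in binary, 3^420 ≡ 81·41·61·21 ≡ 1 (mod 100).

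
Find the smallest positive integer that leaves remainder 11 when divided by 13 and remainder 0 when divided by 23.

115

x ≡ 11 (mod 13) gives x ∈ {11, 24, 37, 50, 63, 76, 89, 102, …}.
The first of these with x mod 23 = 0 is 115.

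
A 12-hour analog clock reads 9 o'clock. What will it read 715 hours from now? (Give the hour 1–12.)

715 mod 12 = 7 (since 59·12 = 708).
9 + 7 → 4 on a 12-hour dial.

4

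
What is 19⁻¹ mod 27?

19·10 = 190 = 7·27 + 1, so 19⁻¹ ≡ 10 (mod 27).

10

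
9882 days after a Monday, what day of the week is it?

Saturday

9882 = 1411·7 + 5, so 9882 mod 7 = 5.
Monday + 5 days → Saturday.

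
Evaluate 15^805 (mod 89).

59

Successive squares of 15 mod 89: 15^1≡15, 15^2≡47, 15^4≡73, 15^8≡78, 15^16≡32, 15^32≡45, 15^64≡67, 15^128≡39, 15^256≡8, 15^512≡64.
Since 805 = 1 + 4 + 32 + 256 + 512 in binary, 15^805 ≡ 15·73·45·8·64 ≡ 59 (mod 89).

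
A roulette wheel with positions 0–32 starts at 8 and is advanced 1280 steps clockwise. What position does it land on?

1280 − 38·33 = 26, so 1280 ≡ 26 (mod 33).
(8 + 26) mod 33 = 1.

1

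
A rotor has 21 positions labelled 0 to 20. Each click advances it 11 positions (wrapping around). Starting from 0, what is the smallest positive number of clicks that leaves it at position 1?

21 = 1·11 + 10
11 = 1·10 + 1
10 = 10·1 + 0
Back-substituting gives 11·2 ≡ 1 (mod 21).

2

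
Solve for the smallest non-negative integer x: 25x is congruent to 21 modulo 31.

The inverse of 25 mod 31 is 5 (since 25·5 = 125 ≡ 1).
So x ≡ 5·21 = 105 ≡ 12 (mod 31).
Check: 25·12 = 300 = 9·31 + 21.

12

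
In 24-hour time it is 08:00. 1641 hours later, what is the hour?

1641 = 68·24 + 9, so 1641 mod 24 = 9.
(8 + 9) mod 24 = 17.

17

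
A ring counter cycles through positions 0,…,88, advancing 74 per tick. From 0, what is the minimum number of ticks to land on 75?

84

74⁻¹ ≡ 83 (mod 89) because 74·83 = 6142 = 69·89 + 1.
Multiplying both sides by 83: x ≡ 83·75 = 6225 ≡ 84 (mod 89).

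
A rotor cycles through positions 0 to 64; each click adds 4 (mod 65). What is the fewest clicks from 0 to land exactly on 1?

49

4·49 = 196 = 3·65 + 1, so 4⁻¹ ≡ 49 (mod 65).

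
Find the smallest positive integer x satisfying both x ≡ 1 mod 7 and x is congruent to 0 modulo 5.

15

Since 5·3 ≡ 1 (mod 7), take x = 0 + 5·((1−0)·3 mod 7) = 0 + 5·3 = 15.
Check: 15 mod 7 = 1, 15 mod 5 = 0.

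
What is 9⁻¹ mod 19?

17

19 = 2·9 + 1
9 = 9·1 + 0
Back-substituting gives 9·17 ≡ 1 (mod 19).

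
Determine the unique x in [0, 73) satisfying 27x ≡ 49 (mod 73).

64

27⁻¹ ≡ 46 (mod 73) because 27·46 = 1242 = 17·73 + 1.
So x ≡ 46·49 = 2254 ≡ 64 (mod 73).
Check: 27·64 = 1728 = 23·73 + 49.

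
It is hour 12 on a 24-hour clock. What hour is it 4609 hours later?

Dividing 4609 by 24 gives quotient 192 and remainder 1.
(12 + 1) mod 24 = 13.

13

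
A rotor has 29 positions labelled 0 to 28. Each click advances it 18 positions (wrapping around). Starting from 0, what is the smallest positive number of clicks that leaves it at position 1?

21

29 = 1·18 + 11
18 = 1·11 + 7
11 = 1·7 + 4
7 = 1·4 + 3
4 = 1·3 + 1
3 = 3·1 + 0
Back-substituting gives 18·21 ≡ 1 (mod 29).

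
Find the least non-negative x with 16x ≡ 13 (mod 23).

8

16⁻¹ ≡ 13 (mod 23) because 16·13 = 208 = 9·23 + 1.
So x ≡ 13·13 = 169 ≡ 8 (mod 23).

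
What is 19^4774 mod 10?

Last digits of 9^n: 9, 1 (period 2).
4774 leaves remainder 0 on division by 2, so 19^4774 ends in 1.

1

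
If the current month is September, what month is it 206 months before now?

206 mod 12 = 2 (since 17·12 = 204).
September − 2 months → July.

July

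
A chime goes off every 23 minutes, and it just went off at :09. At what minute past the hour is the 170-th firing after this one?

19

170·23 = 3910.
3910 = 65·60 + 10, so 3910 mod 60 = 10.
(9 + 10) mod 60 = 19.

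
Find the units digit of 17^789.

Powers of 7 mod 10 repeat with period 4: 7, 9, 3, 1.
789 leaves remainder 1 on division by 4, so 17^789 ends in 7.

7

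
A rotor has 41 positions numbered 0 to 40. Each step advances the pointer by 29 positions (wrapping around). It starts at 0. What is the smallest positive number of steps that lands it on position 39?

7

29⁻¹ ≡ 17 (mod 41) because 29·17 = 493 = 12·41 + 1.
Multiplying both sides by 17: x ≡ 17·39 = 663 ≡ 7 (mod 41).
Check: 29·7 = 203 = 4·41 + 39.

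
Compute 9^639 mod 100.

89

Square-and-reduce mod 100: 9^1≡9, 9^2≡81, 9^4≡61, 9^8≡21, 9^16≡41, 9^32≡81, 9^64≡61, 9^128≡21, 9^256≡41, 9^512≡81.
Since 639 = 1 + 2 + 4 + 8 + 16 + 32 + 64 + 512 in binary, 9^639 ≡ 9·81·61·21·41·81·61·81 ≡ 89 (mod 100).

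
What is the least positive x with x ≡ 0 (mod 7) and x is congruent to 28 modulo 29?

28

Since 29·1 ≡ 1 (mod 7), take x = 28 + 29·((0−28)·1 mod 7) = 28 + 29·0 = 28.
Check: 28 mod 7 = 0, 28 mod 29 = 28.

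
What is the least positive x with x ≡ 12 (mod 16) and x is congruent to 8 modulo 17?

76

Since 17·1 ≡ 1 (mod 16), take x = 8 + 17·((12−8)·1 mod 16) = 8 + 17·4 = 76.
Check: 76 mod 16 = 12, 76 mod 17 = 8.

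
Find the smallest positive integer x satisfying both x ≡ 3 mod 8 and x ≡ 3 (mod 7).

3

Since 7·7 ≡ 1 (mod 8), take x = 3 + 7·((3−3)·7 mod 8) = 3 + 7·0 = 3.
Check: 3 mod 8 = 3, 3 mod 7 = 3.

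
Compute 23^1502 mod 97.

Successive squares of 23 mod 97: 23^1≡23, 23^2≡44, 23^4≡93, 23^8≡16, 23^16≡62, 23^32≡61, 23^64≡35, 23^128≡61, 23^256≡35, 23^512≡61, 23^1024≡35.
Since 1502 = 2 + 4 + 8 + 16 + 64 + 128 + 256 + 1024 in binary, 23^1502 ≡ 44·93·16·62·35·61·35·35 ≡ 3 (mod 97).

3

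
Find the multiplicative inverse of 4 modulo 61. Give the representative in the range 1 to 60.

46

61 = 15·4 + 1
4 = 4·1 + 0
Back-substituting gives 4·46 ≡ 1 (mod 61).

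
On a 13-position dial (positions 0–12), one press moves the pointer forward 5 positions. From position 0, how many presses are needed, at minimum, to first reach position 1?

13 = 2·5 + 3
5 = 1·3 + 2
3 = 1·2 + 1
2 = 2·1 + 0
Back-substituting gives 5·8 ≡ 1 (mod 13).

8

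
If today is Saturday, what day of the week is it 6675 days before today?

Tuesday

6675 − 953·7 = 4, so 6675 ≡ 4 (mod 7).
Saturday − 4 days → Tuesday.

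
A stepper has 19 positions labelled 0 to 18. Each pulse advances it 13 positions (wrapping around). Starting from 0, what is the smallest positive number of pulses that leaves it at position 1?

3

13·3 = 39 = 2·19 + 1, so 13⁻¹ ≡ 3 (mod 19).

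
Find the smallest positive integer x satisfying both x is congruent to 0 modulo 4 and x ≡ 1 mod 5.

16

x ≡ 0 (mod 4) gives x ∈ {0, 4, 8, 12, 16}.
The first of these with x mod 5 = 1 is 16.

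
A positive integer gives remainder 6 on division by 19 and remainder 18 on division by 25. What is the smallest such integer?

x ≡ 6 (mod 19) gives x ∈ {6, 25, 44, 63, 82, 101, 120, 139, …}.
The first of these with x mod 25 = 18 is 443.

443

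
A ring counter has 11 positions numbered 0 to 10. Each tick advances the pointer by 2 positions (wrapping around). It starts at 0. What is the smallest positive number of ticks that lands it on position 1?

6

The inverse of 2 mod 11 is 6 (since 2·6 = 12 ≡ 1).
Multiplying both sides by 6: x ≡ 6·1 = 6 ≡ 6 (mod 11).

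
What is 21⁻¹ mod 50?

31

21·31 = 651 = 13·50 + 1, so 21⁻¹ ≡ 31 (mod 50).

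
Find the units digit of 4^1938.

Last digits of 4^n: 4, 6 (period 2).
1938 leaves remainder 0 on division by 2, so 4^1938 ends in 6.

6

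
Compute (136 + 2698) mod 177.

2

2698 = 15·177 + 43, so 2698 mod 177 = 43.
(136 + 43) mod 177 = 2.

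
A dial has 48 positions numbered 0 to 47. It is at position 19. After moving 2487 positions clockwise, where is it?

2487 − 51·48 = 39, so 2487 ≡ 39 (mod 48).
(19 + 39) mod 48 = 10.

10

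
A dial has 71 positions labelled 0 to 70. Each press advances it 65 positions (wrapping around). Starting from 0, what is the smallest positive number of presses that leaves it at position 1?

71 = 1·65 + 6
65 = 10·6 + 5
6 = 1·5 + 1
5 = 5·1 + 0
Back-substituting gives 65·59 ≡ 1 (mod 71).

59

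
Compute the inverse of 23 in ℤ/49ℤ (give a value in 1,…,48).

32

49 = 2·23 + 3
23 = 7·3 + 2
3 = 1·2 + 1
2 = 2·1 + 0
Back-substituting gives 23·32 ≡ 1 (mod 49).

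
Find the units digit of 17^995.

3

Last digits of 7^n: 7, 9, 3, 1 (period 4).
995 leaves remainder 3 on division by 4, so 17^995 ends in 3.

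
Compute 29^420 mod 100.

By repeated squaring mod 100: 29^1≡29, 29^2≡41, 29^4≡81, 29^8≡61, 29^16≡21, 29^32≡41, 29^64≡81, 29^128≡61, 29^256≡21.
420 = 4 + 32 + 128 + 256, so 29^420 ≡ 81·41·61·21 ≡ 1 (mod 100).

1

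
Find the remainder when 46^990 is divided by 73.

72

Square-and-reduce mod 73: 46^1≡46, 46^2≡72, 46^4≡1, 46^8≡1, 46^16≡1, 46^32≡1, 46^64≡1, 46^128≡1, 46^256≡1, 46^512≡1.
Since 990 = 2 + 4 + 8 + 16 + 64 + 128 + 256 + 512 in binary, 46^990 ≡ 72·1·1·1·1·1·1·1 ≡ 72 (mod 73).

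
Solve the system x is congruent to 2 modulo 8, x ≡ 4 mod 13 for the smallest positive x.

x ≡ 2 (mod 8) gives x ∈ {2, 10, 18, 26, 34, 42, 50, 58, …}.
The first of these with x mod 13 = 4 is 82.

82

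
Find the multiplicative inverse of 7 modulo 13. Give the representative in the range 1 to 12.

13 = 1·7 + 6
7 = 1·6 + 1
6 = 6·1 + 0
Back-substituting gives 7·2 ≡ 1 (mod 13).

2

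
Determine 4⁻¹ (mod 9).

7

9 = 2·4 + 1
4 = 4·1 + 0
Back-substituting gives 4·7 ≡ 1 (mod 9).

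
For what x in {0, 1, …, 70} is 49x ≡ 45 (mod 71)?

49⁻¹ ≡ 29 (mod 71) because 49·29 = 1421 = 20·71 + 1.
So x ≡ 29·45 = 1305 ≡ 27 (mod 71).

27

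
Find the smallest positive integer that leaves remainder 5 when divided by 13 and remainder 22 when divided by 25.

122

x ≡ 5 (mod 13) gives x ∈ {5, 18, 31, 44, 57, 70, 83, 96, …}.
The first of these with x mod 25 = 22 is 122.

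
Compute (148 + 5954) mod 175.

5954 mod 175 = 4 (since 34·175 = 5950).
(148 + 4) mod 175 = 152.

152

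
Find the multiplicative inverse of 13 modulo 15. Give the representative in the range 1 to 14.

15 = 1·13 + 2
13 = 6·2 + 1
2 = 2·1 + 0
Back-substituting gives 13·7 ≡ 1 (mod 15).

7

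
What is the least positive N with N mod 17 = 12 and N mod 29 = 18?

250

x ≡ 12 (mod 17) gives x ∈ {12, 29, 46, 63, 80, 97, 114, 131, …}.
The first of these with x mod 29 = 18 is 250.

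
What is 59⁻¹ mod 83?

38

83 = 1·59 + 24
59 = 2·24 + 11
24 = 2·11 + 2
11 = 5·2 + 1
2 = 2·1 + 0
Back-substituting gives 59·38 ≡ 1 (mod 83).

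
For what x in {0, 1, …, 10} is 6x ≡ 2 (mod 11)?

The inverse of 6 mod 11 is 2 (since 6·2 = 12 ≡ 1).
Multiplying both sides by 2: x ≡ 2·2 = 4 ≡ 4 (mod 11).
Check: 6·4 = 24 = 2·11 + 2.

4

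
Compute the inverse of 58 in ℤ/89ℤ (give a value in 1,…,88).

66

58·66 = 3828 = 43·89 + 1, so 58⁻¹ ≡ 66 (mod 89).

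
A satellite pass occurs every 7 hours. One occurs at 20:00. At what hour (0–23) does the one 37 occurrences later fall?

37·7 = 259.
259 − 10·24 = 19, so 259 ≡ 19 (mod 24).
(20 + 19) mod 24 = 15.

15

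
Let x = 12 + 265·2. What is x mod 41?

265·2 = 530.
530 − 12·41 = 38, so 530 ≡ 38 (mod 41).
(12 + 38) mod 41 = 9.

9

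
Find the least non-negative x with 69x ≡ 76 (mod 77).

29

The inverse of 69 mod 77 is 48 (since 69·48 = 3312 ≡ 1).
Multiplying both sides by 48: x ≡ 48·76 = 3648 ≡ 29 (mod 77).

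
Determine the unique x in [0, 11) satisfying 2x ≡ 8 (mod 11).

4

The inverse of 2 mod 11 is 6 (since 2·6 = 12 ≡ 1).
So x ≡ 6·8 = 48 ≡ 4 (mod 11).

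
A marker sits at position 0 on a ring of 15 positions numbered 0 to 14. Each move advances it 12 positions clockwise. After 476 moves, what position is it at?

12

476·12 = 5712.
5712 − 380·15 = 12, so 5712 ≡ 12 (mod 15).
(0 + 12) mod 15 = 12.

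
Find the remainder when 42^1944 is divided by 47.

Square-and-reduce mod 47: 42^1≡42, 42^2≡25, 42^4≡14, 42^8≡8, 42^16≡17, 42^32≡7, 42^64≡2, 42^128≡4, 42^256≡16, 42^512≡21, 42^1024≡18.
Since 1944 = 8 + 16 + 128 + 256 + 512 + 1024 in binary, 42^1944 ≡ 8·17·4·16·21·18 ≡ 18 (mod 47).

18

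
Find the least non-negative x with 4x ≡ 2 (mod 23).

4⁻¹ ≡ 6 (mod 23) because 4·6 = 24 = 1·23 + 1.
So x ≡ 6·2 = 12 ≡ 12 (mod 23).

12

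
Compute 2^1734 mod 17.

13

Successive squares of 2 mod 17: 2^1≡2, 2^2≡4, 2^4≡16, 2^8≡1, 2^16≡1, 2^32≡1, 2^64≡1, 2^128≡1, 2^256≡1, 2^512≡1, 2^1024≡1.
Since 1734 = 2 + 4 + 64 + 128 + 512 + 1024 in binary, 2^1734 ≡ 4·16·1·1·1·1 ≡ 13 (mod 17).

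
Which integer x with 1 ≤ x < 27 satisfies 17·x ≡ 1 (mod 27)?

8

27 = 1·17 + 10
17 = 1·10 + 7
10 = 1·7 + 3
7 = 2·3 + 1
3 = 3·1 + 0
Back-substituting gives 17·8 ≡ 1 (mod 27).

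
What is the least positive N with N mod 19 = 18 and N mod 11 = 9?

Since 11·7 ≡ 1 (mod 19), take x = 9 + 11·((18−9)·7 mod 19) = 9 + 11·6 = 75.
Check: 75 mod 19 = 18, 75 mod 11 = 9.

75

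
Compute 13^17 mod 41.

29

Successive squares of 13 mod 41: 13^1≡13, 13^2≡5, 13^4≡25, 13^8≡10, 13^16≡18.
Since 17 = 1 + 16 in binary, 13^17 ≡ 13·18 ≡ 29 (mod 41).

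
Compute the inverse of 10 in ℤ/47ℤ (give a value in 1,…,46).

47 = 4·10 + 7
10 = 1·7 + 3
7 = 2·3 + 1
3 = 3·1 + 0
Back-substituting gives 10·33 ≡ 1 (mod 47).

33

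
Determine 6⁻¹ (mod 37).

31

6·31 = 186 = 5·37 + 1, so 6⁻¹ ≡ 31 (mod 37).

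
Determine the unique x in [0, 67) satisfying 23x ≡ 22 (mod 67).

The inverse of 23 mod 67 is 35 (since 23·35 = 805 ≡ 1).
So x ≡ 35·22 = 770 ≡ 33 (mod 67).

33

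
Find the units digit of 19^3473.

Powers of 9 mod 10 repeat with period 2: 9, 1.
3473 mod 2 = 1, so the last digit matches 9^1 = 9.

9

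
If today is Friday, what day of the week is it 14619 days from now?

Dividing 14619 by 7 gives quotient 2088 and remainder 3.
Friday + 3 days → Monday.

Monday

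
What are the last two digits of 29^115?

By repeated squaring mod 100: 29^1≡29, 29^2≡41, 29^4≡81, 29^8≡61, 29^16≡21, 29^32≡41, 29^64≡81.
Since 115 = 1 + 2 + 16 + 32 + 64 in binary, 29^115 ≡ 29·41·21·41·81 ≡ 49 (mod 100).

49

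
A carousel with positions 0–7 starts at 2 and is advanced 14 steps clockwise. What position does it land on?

14 mod 8 = 6 (since 1·8 = 8).
(2 + 6) mod 8 = 0.

0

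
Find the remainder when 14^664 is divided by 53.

49

Successive squares of 14 mod 53: 14^1≡14, 14^2≡37, 14^4≡44, 14^8≡28, 14^16≡42, 14^32≡15, 14^64≡13, 14^128≡10, 14^256≡47, 14^512≡36.
664 = 8 + 16 + 128 + 512, so 14^664 ≡ 28·42·10·36 ≡ 49 (mod 53).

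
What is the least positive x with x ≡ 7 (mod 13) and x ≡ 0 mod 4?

x ≡ 0 (mod 4) gives x ∈ {0, 4, 8, 12, 16, 20}.
The first of these with x mod 13 = 7 is 20.

20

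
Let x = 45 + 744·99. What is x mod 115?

744·99 = 73656.
73656 mod 115 = 56 (since 640·115 = 73600).
(45 + 56) mod 115 = 101.

101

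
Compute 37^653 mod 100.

By repeated squaring mod 100: 37^1≡37, 37^2≡69, 37^4≡61, 37^8≡21, 37^16≡41, 37^32≡81, 37^64≡61, 37^128≡21, 37^256≡41, 37^512≡81.
653 = 1 + 4 + 8 + 128 + 512, so 37^653 ≡ 37·61·21·21·81 ≡ 97 (mod 100).

97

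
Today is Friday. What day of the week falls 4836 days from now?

4836 mod 7 = 6 (since 690·7 = 4830).
Friday + 6 days → Thursday.

Thursday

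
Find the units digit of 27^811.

3

The units digit of 27^n cycles with period 4: 7, 9, 3, 1, …
811 mod 4 = 3, so the last digit matches 7^3 = 3.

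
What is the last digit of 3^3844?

Last digits of 3^n: 3, 9, 7, 1 (period 4).
3844 leaves remainder 0 on division by 4, so 3^3844 ends in 1.

1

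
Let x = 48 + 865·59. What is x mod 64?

11

865·59 = 51035.
51035 − 797·64 = 27, so 51035 ≡ 27 (mod 64).
(48 + 27) mod 64 = 11.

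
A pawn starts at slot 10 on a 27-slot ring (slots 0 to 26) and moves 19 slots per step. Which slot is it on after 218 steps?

218·19 = 4142.
4142 = 153·27 + 11, so 4142 mod 27 = 11.
(10 + 11) mod 27 = 21.

21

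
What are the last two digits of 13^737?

Square-and-reduce mod 100: 13^1≡13, 13^2≡69, 13^4≡61, 13^8≡21, 13^16≡41, 13^32≡81, 13^64≡61, 13^128≡21, 13^256≡41, 13^512≡81.
Since 737 = 1 + 32 + 64 + 128 + 512 in binary, 13^737 ≡ 13·81·61·21·81 ≡ 33 (mod 100).

33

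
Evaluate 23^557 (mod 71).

Square-and-reduce mod 71: 23^1≡23, 23^2≡32, 23^4≡30, 23^8≡48, 23^16≡32, 23^32≡30, 23^64≡48, 23^128≡32, 23^256≡30, 23^512≡48.
Since 557 = 1 + 4 + 8 + 32 + 512 in binary, 23^557 ≡ 23·30·48·30·48 ≡ 41 (mod 71).

41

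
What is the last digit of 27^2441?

7

Last digits of 7^n: 7, 9, 3, 1 (period 4).
2441 leaves remainder 1 on division by 4, so 27^2441 ends in 7.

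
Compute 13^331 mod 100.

37

Successive squares of 13 mod 100: 13^1≡13, 13^2≡69, 13^4≡61, 13^8≡21, 13^16≡41, 13^32≡81, 13^64≡61, 13^128≡21, 13^256≡41.
331 = 1 + 2 + 8 + 64 + 256, so 13^331 ≡ 13·69·21·61·41 ≡ 37 (mod 100).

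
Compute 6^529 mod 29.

By repeated squaring mod 29: 6^1≡6, 6^2≡7, 6^4≡20, 6^8≡23, 6^16≡7, 6^32≡20, 6^64≡23, 6^128≡7, 6^256≡20, 6^512≡23.
529 = 1 + 16 + 512, so 6^529 ≡ 6·7·23 ≡ 9 (mod 29).

9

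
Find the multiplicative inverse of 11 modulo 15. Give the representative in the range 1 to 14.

11

11·11 = 121 = 8·15 + 1, so 11⁻¹ ≡ 11 (mod 15).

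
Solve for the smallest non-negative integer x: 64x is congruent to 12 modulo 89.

28

64⁻¹ ≡ 32 (mod 89) because 64·32 = 2048 = 23·89 + 1.
So x ≡ 32·12 = 384 ≡ 28 (mod 89).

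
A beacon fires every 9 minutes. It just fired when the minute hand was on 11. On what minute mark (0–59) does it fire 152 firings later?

59

152·9 = 1368.
1368 mod 60 = 48 (since 22·60 = 1320).
(11 + 48) mod 60 = 59.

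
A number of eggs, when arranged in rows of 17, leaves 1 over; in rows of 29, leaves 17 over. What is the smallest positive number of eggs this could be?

Since 29·10 ≡ 1 (mod 17), take x = 17 + 29·((1−17)·10 mod 17) = 17 + 29·10 = 307.
Check: 307 mod 17 = 1, 307 mod 29 = 17.

307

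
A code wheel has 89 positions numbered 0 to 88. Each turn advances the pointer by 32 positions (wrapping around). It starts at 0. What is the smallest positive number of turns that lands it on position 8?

32⁻¹ ≡ 64 (mod 89) because 32·64 = 2048 = 23·89 + 1.
Multiplying both sides by 64: x ≡ 64·8 = 512 ≡ 67 (mod 89).
Check: 32·67 = 2144 = 24·89 + 8.

67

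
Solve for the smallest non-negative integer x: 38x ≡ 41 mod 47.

32

The inverse of 38 mod 47 is 26 (since 38·26 = 988 ≡ 1).
So x ≡ 26·41 = 1066 ≡ 32 (mod 47).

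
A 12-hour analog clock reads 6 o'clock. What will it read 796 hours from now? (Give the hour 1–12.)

796 = 66·12 + 4, so 796 mod 12 = 4.
6 + 4 → 10 on a 12-hour dial.

10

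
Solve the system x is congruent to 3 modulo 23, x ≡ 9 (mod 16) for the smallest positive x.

233

x ≡ 9 (mod 16) gives x ∈ {9, 25, 41, 57, 73, 89, 105, 121, …}.
The first of these with x mod 23 = 3 is 233.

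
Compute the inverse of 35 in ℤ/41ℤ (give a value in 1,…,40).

34

41 = 1·35 + 6
35 = 5·6 + 5
6 = 1·5 + 1
5 = 5·1 + 0
Back-substituting gives 35·34 ≡ 1 (mod 41).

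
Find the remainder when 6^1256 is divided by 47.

Square-and-reduce mod 47: 6^1≡6, 6^2≡36, 6^4≡27, 6^8≡24, 6^16≡12, 6^32≡3, 6^64≡9, 6^128≡34, 6^256≡28, 6^512≡32, 6^1024≡37.
Since 1256 = 8 + 32 + 64 + 128 + 1024 in binary, 6^1256 ≡ 24·3·9·34·37 ≡ 16 (mod 47).

16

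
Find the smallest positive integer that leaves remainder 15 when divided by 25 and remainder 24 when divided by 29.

x ≡ 15 (mod 25) gives x ∈ {15, 40, 65, 90, 115, 140}.
The first of these with x mod 29 = 24 is 140.

140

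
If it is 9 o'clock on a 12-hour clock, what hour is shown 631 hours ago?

2

631 mod 12 = 7 (since 52·12 = 624).
9 − 7 → 2 on a 12-hour dial.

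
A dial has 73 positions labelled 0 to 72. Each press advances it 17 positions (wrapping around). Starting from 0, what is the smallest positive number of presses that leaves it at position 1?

17·43 = 731 = 10·73 + 1, so 17⁻¹ ≡ 43 (mod 73).

43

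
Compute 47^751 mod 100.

3

Successive squares of 47 mod 100: 47^1≡47, 47^2≡9, 47^4≡81, 47^8≡61, 47^16≡21, 47^32≡41, 47^64≡81, 47^128≡61, 47^256≡21, 47^512≡41.
751 = 1 + 2 + 4 + 8 + 32 + 64 + 128 + 512, so 47^751 ≡ 47·9·81·61·41·81·61·41 ≡ 3 (mod 100).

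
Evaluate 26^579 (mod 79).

By repeated squaring mod 79: 26^1≡26, 26^2≡44, 26^4≡40, 26^8≡20, 26^16≡5, 26^32≡25, 26^64≡72, 26^128≡49, 26^256≡31, 26^512≡13.
579 = 1 + 2 + 64 + 512, so 26^579 ≡ 26·44·72·13 ≡ 18 (mod 79).

18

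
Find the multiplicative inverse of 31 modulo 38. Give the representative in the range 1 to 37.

31·27 = 837 = 22·38 + 1, so 31⁻¹ ≡ 27 (mod 38).

27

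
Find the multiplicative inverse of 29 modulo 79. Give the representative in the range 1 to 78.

79 = 2·29 + 21
29 = 1·21 + 8
21 = 2·8 + 5
8 = 1·5 + 3
5 = 1·3 + 2
3 = 1·2 + 1
2 = 2·1 + 0
Back-substituting gives 29·30 ≡ 1 (mod 79).

30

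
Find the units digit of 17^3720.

1

The units digit of 17^n cycles with period 4: 7, 9, 3, 1, …
3720 leaves remainder 0 on division by 4, so 17^3720 ends in 1.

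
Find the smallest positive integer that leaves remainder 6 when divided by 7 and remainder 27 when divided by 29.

x ≡ 6 (mod 7) gives x ∈ {6, 13, 20, 27}.
The first of these with x mod 29 = 27 is 27.

27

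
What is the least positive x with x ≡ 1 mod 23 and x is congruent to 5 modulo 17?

x ≡ 5 (mod 17) gives x ∈ {5, 22, 39, 56, 73, 90, 107, 124, …}.
The first of these with x mod 23 = 1 is 277.

277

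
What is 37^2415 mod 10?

The units digit of 37^n cycles with period 4: 7, 9, 3, 1, …
2415 mod 4 = 3, so the last digit matches 7^3 = 3.

3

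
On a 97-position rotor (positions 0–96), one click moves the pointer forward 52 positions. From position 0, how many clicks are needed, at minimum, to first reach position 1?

28

97 = 1·52 + 45
52 = 1·45 + 7
45 = 6·7 + 3
7 = 2·3 + 1
3 = 3·1 + 0
Back-substituting gives 52·28 ≡ 1 (mod 97).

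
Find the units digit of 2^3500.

6

Powers of 2 mod 10 repeat with period 4: 2, 4, 8, 6.
3500 leaves remainder 0 on division by 4, so 2^3500 ends in 6.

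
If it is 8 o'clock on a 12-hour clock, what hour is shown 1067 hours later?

7

1067 = 88·12 + 11, so 1067 mod 12 = 11.
8 + 11 → 7 on a 12-hour dial.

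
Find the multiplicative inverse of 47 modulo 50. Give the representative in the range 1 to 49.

33

50 = 1·47 + 3
47 = 15·3 + 2
3 = 1·2 + 1
2 = 2·1 + 0
Back-substituting gives 47·33 ≡ 1 (mod 50).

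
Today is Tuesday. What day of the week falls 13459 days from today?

Dividing 13459 by 7 gives quotient 1922 and remainder 5.
Tuesday + 5 days → Sunday.

Sunday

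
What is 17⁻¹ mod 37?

24

17·24 = 408 = 11·37 + 1, so 17⁻¹ ≡ 24 (mod 37).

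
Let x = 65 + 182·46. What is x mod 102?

182·46 = 8372.
8372 − 82·102 = 8, so 8372 ≡ 8 (mod 102).
(65 + 8) mod 102 = 73.

73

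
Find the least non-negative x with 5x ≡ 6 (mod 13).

The inverse of 5 mod 13 is 8 (since 5·8 = 40 ≡ 1).
Multiplying both sides by 8: x ≡ 8·6 = 48 ≡ 9 (mod 13).

9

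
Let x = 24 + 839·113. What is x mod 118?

77

839·113 = 94807.
94807 = 803·118 + 53, so 94807 mod 118 = 53.
(24 + 53) mod 118 = 77.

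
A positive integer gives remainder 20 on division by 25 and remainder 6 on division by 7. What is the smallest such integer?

x ≡ 6 (mod 7) gives x ∈ {6, 13, 20}.
The first of these with x mod 25 = 20 is 20.

20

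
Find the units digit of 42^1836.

Powers of 2 mod 10 repeat with period 4: 2, 4, 8, 6.
1836 leaves remainder 0 on division by 4, so 42^1836 ends in 6.

6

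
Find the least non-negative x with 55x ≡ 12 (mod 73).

The inverse of 55 mod 73 is 4 (since 55·4 = 220 ≡ 1).
Multiplying both sides by 4: x ≡ 4·12 = 48 ≡ 48 (mod 73).
Check: 55·48 = 2640 = 36·73 + 12.

48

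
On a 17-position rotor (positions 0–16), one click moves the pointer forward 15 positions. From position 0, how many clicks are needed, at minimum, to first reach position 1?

15·8 = 120 = 7·17 + 1, so 15⁻¹ ≡ 8 (mod 17).

8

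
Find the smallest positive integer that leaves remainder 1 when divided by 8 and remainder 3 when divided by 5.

33

x ≡ 3 (mod 5) gives x ∈ {3, 8, 13, 18, 23, 28, 33}.
The first of these with x mod 8 = 1 is 33.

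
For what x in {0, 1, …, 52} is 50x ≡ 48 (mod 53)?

The inverse of 50 mod 53 is 35 (since 50·35 = 1750 ≡ 1).
So x ≡ 35·48 = 1680 ≡ 37 (mod 53).
Check: 50·37 = 1850 = 34·53 + 48.

37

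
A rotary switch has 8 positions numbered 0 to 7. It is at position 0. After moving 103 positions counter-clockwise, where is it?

1

Dividing 103 by 8 gives quotient 12 and remainder 7.
(0 − 7) mod 8 = 1.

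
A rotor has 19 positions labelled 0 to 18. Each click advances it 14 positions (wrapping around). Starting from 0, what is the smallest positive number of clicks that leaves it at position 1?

19 = 1·14 + 5
14 = 2·5 + 4
5 = 1·4 + 1
4 = 4·1 + 0
Back-substituting gives 14·15 ≡ 1 (mod 19).

15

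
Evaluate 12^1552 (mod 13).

Square-and-reduce mod 13: 12^1≡12, 12^2≡1, 12^4≡1, 12^8≡1, 12^16≡1, 12^32≡1, 12^64≡1, 12^128≡1, 12^256≡1, 12^512≡1, 12^1024≡1.
Since 1552 = 16 + 512 + 1024 in binary, 12^1552 ≡ 1·1·1 ≡ 1 (mod 13).

1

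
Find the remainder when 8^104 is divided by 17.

1

Successive squares of 8 mod 17: 8^1≡8, 8^2≡13, 8^4≡16, 8^8≡1, 8^16≡1, 8^32≡1, 8^64≡1.
104 = 8 + 32 + 64, so 8^104 ≡ 1·1·1 ≡ 1 (mod 17).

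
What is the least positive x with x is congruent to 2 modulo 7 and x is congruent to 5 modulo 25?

30

Since 25·2 ≡ 1 (mod 7), take x = 5 + 25·((2−5)·2 mod 7) = 5 + 25·1 = 30.
Check: 30 mod 7 = 2, 30 mod 25 = 5.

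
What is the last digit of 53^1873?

The units digit of 53^n cycles with period 4: 3, 9, 7, 1, …
1873 leaves remainder 1 on division by 4, so 53^1873 ends in 3.

3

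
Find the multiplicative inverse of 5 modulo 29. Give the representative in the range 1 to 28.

6

5·6 = 30 = 1·29 + 1, so 5⁻¹ ≡ 6 (mod 29).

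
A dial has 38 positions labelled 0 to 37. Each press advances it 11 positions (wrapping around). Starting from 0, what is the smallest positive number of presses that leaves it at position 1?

11·7 = 77 = 2·38 + 1, so 11⁻¹ ≡ 7 (mod 38).

7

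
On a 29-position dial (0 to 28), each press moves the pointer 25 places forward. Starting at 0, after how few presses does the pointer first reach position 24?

23

The inverse of 25 mod 29 is 7 (since 25·7 = 175 ≡ 1).
Multiplying both sides by 7: x ≡ 7·24 = 168 ≡ 23 (mod 29).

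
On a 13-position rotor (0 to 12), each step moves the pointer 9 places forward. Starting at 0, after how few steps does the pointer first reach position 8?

11

9⁻¹ ≡ 3 (mod 13) because 9·3 = 27 = 2·13 + 1.
Multiplying both sides by 3: x ≡ 3·8 = 24 ≡ 11 (mod 13).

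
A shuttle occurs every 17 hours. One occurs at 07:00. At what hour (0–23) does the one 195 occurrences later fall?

10

195·17 = 3315.
3315 − 138·24 = 3, so 3315 ≡ 3 (mod 24).
(7 + 3) mod 24 = 10.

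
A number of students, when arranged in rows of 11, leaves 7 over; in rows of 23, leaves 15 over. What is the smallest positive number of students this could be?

x ≡ 7 (mod 11) gives x ∈ {7, 18, 29, 40, 51, 62, 73, 84}.
The first of these with x mod 23 = 15 is 84.

84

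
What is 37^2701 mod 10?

7

The units digit of 37^n cycles with period 4: 7, 9, 3, 1, …
2701 mod 4 = 1, so the last digit matches 7^1 = 7.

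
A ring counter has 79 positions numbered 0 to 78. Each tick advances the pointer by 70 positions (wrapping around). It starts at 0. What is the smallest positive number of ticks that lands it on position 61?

70⁻¹ ≡ 35 (mod 79) because 70·35 = 2450 = 31·79 + 1.
Multiplying both sides by 35: x ≡ 35·61 = 2135 ≡ 2 (mod 79).

2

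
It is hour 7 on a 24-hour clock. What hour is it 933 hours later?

933 = 38·24 + 21, so 933 mod 24 = 21.
(7 + 21) mod 24 = 4.

4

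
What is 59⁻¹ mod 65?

65 = 1·59 + 6
59 = 9·6 + 5
6 = 1·5 + 1
5 = 5·1 + 0
Back-substituting gives 59·54 ≡ 1 (mod 65).

54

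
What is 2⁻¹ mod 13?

13 = 6·2 + 1
2 = 2·1 + 0
Back-substituting gives 2·7 ≡ 1 (mod 13).

7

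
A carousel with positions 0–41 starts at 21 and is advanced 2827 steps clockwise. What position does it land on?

34

Dividing 2827 by 42 gives quotient 67 and remainder 13.
(21 + 13) mod 42 = 34.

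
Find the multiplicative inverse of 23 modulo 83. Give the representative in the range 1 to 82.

65

23·65 = 1495 = 18·83 + 1, so 23⁻¹ ≡ 65 (mod 83).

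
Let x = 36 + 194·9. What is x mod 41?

19

194·9 = 1746.
1746 − 42·41 = 24, so 1746 ≡ 24 (mod 41).
(36 + 24) mod 41 = 19.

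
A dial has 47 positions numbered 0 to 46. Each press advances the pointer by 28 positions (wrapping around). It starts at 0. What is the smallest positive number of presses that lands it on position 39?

40

The inverse of 28 mod 47 is 42 (since 28·42 = 1176 ≡ 1).
Multiplying both sides by 42: x ≡ 42·39 = 1638 ≡ 40 (mod 47).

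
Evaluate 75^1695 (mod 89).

Square-and-reduce mod 89: 75^1≡75, 75^2≡18, 75^4≡57, 75^8≡45, 75^16≡67, 75^32≡39, 75^64≡8, 75^128≡64, 75^256≡2, 75^512≡4, 75^1024≡16.
1695 = 1 + 2 + 4 + 8 + 16 + 128 + 512 + 1024, so 75^1695 ≡ 75·18·57·45·67·64·4·16 ≡ 58 (mod 89).

58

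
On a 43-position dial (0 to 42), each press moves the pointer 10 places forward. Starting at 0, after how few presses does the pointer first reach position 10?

1

10⁻¹ ≡ 13 (mod 43) because 10·13 = 130 = 3·43 + 1.
So x ≡ 13·10 = 130 ≡ 1 (mod 43).
Check: 10·1 = 10 = 0·43 + 10.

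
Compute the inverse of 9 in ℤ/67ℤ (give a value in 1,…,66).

67 = 7·9 + 4
9 = 2·4 + 1
4 = 4·1 + 0
Back-substituting gives 9·15 ≡ 1 (mod 67).

15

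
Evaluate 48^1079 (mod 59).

Successive squares of 48 mod 59: 48^1≡48, 48^2≡3, 48^4≡9, 48^8≡22, 48^16≡12, 48^32≡26, 48^64≡27, 48^128≡21, 48^256≡28, 48^512≡17, 48^1024≡53.
1079 = 1 + 2 + 4 + 16 + 32 + 1024, so 48^1079 ≡ 48·3·9·12·26·53 ≡ 27 (mod 59).

27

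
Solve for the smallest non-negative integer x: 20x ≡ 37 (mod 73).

42

The inverse of 20 mod 73 is 11 (since 20·11 = 220 ≡ 1).
So x ≡ 11·37 = 407 ≡ 42 (mod 73).
Check: 20·42 = 840 = 11·73 + 37.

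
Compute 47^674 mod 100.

By repeated squaring mod 100: 47^1≡47, 47^2≡9, 47^4≡81, 47^8≡61, 47^16≡21, 47^32≡41, 47^64≡81, 47^128≡61, 47^256≡21, 47^512≡41.
Since 674 = 2 + 32 + 128 + 512 in binary, 47^674 ≡ 9·41·61·41 ≡ 69 (mod 100).

69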